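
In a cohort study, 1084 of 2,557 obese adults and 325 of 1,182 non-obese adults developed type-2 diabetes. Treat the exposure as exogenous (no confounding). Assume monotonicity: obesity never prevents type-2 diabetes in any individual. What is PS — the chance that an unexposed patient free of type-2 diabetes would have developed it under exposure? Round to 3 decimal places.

p₁ = P(outcome | exposed) = 1084/2557 = 0.42393
p₀ = P(outcome | unexposed) = 325/1182 = 0.27496
Under exogeneity and monotonicity, PS = (p₁ − p₀) / (1 − p₀).
PS = (0.42393 − 0.27496) / (1 − 0.27496) = 0.14898 / 0.72504 ≈ 0.2055

PS ≈ 0.205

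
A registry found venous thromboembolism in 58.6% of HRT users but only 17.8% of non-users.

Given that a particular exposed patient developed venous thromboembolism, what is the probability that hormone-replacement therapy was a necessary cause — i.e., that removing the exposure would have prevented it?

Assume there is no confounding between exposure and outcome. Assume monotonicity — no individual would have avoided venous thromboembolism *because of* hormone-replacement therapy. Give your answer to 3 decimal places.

p₁ = 0.586, p₀ = 0.178.
Under exogeneity and monotonicity, PN = (p₁ − p₀) / p₁.
PN = (0.586 − 0.178) / 0.586 = 0.408 / 0.586 ≈ 0.6962

PN ≈ 0.696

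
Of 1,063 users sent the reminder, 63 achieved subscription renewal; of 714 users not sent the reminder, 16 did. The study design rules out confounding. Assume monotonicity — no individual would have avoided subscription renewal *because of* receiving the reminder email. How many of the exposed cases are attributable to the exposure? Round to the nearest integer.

about 39 cases

p₁ = P(outcome | exposed) = 63/1063 = 0.059266
p₀ = P(outcome | unexposed) = 16/714 = 0.022409
PN = (p₁ − p₀)/p₁ = (0.059266 − 0.022409) / 0.059266 ≈ 0.62189.
Attributable cases ≈ PN × (exposed cases) = 0.62189 × 63 ≈ 39.18.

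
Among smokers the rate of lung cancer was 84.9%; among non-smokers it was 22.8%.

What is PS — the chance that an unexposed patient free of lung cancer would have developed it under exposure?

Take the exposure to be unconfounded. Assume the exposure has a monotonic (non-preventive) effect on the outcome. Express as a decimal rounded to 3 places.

PS ≈ 0.804

p₁ = 0.849, p₀ = 0.228.
Under exogeneity and monotonicity, PS = (p₁ − p₀) / (1 − p₀).
PS = (0.849 − 0.228) / (1 − 0.228) = 0.621 / 0.772 ≈ 0.8044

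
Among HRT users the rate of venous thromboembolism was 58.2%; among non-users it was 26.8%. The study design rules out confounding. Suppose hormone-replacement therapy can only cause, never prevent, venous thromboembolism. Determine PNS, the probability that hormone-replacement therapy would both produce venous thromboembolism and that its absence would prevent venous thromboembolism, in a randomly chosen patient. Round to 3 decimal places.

p₁ = 0.582, p₀ = 0.268.
Under exogeneity and monotonicity, PNS = p₁ − p₀.
PNS = 0.582 − 0.268 = 0.314

PNS ≈ 0.314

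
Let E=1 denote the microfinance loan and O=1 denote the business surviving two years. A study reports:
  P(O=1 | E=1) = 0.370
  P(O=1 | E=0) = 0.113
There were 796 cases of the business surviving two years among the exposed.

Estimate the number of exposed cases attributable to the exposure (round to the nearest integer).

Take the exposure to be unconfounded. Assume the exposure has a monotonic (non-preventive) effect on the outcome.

about 553 cases

Let p₁ = 0.37, p₀ = 0.113.
PN = (p₁ − p₀)/p₁ = (0.37 − 0.113) / 0.37 ≈ 0.69459.
Attributable cases ≈ PN × (exposed cases) = 0.69459 × 796 ≈ 552.90.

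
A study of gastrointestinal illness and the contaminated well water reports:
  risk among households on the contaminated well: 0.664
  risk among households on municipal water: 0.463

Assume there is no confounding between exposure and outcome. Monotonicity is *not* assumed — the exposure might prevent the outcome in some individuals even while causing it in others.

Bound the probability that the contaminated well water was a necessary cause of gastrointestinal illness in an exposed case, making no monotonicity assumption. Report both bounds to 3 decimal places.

0.303 ≤ PN ≤ 0.809

Let p₁ = 0.664, p₀ = 0.463.
Under exogeneity alone the bounds on PN are max{0,(p₁−p₀)/p₁} ≤ PN ≤ min{1,(1−p₀)/p₁}.
  lower = (p₁ − p₀)/p₁ = 0.201 / 0.664 ≈ 0.3027
  upper = min{1, (1 − p₀)/p₁} = 0.537 / 0.664 ≈ 0.8087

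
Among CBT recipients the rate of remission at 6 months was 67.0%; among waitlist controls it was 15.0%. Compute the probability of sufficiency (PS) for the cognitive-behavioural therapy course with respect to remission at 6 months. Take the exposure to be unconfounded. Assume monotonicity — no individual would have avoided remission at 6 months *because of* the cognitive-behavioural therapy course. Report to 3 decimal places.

p₁ = 0.67, p₀ = 0.15.
Under exogeneity and monotonicity, PS = (p₁ − p₀) / (1 − p₀).
PS = (0.67 − 0.15) / (1 − 0.15) = 0.52 / 0.85 ≈ 0.6118

PS ≈ 0.612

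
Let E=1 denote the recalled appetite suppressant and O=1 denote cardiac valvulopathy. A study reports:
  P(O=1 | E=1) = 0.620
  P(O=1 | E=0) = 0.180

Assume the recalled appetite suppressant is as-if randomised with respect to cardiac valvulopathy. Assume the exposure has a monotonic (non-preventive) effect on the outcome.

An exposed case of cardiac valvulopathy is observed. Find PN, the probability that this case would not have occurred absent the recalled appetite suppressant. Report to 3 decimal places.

PN ≈ 0.710

Let p₁ = 0.62, p₀ = 0.18.
Under exogeneity and monotonicity, PN = (p₁ − p₀) / p₁.
PN = (0.62 − 0.18) / 0.62 = 0.44 / 0.62 ≈ 0.7097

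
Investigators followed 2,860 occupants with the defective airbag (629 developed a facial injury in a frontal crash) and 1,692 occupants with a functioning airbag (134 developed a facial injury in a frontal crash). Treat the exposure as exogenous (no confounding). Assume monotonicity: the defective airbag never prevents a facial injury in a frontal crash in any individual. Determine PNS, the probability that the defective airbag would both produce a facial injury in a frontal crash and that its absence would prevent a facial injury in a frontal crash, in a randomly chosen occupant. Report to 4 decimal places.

PNS ≈ 0.1407

p₁ = P(outcome | exposed) = 629/2860 = 0.21993
p₀ = P(outcome | unexposed) = 134/1692 = 0.079196
Under exogeneity and monotonicity, PNS = p₁ − p₀.
PNS = 0.21993 − 0.079196 = 0.14073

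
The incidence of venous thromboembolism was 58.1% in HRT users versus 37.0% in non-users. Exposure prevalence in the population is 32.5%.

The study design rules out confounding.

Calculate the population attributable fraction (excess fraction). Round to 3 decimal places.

p₁ = 0.581, p₀ = 0.37.
Overall risk P(Y=1) = π·p₁ + (1−π)·p₀ = 0.325×0.581 + 0.675×0.37 = 0.43857.
Under exogeneity, PAF = [P(Y=1) − p₀] / P(Y=1).
PAF = (0.43857 − 0.37) / 0.43857 ≈ 0.1564

PAF ≈ 0.156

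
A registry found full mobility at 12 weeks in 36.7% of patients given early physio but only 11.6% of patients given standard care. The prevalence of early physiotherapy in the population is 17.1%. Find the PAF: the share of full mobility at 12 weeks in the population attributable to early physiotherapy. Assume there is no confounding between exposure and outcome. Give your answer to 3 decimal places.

p₁ = 0.367, p₀ = 0.116.
Overall risk P(Y=1) = π·p₁ + (1−π)·p₀ = 0.171×0.367 + 0.829×0.116 = 0.15892.
Under exogeneity, PAF = [P(Y=1) − p₀] / P(Y=1).
PAF = (0.15892 − 0.116) / 0.15892 ≈ 0.2701

PAF ≈ 0.270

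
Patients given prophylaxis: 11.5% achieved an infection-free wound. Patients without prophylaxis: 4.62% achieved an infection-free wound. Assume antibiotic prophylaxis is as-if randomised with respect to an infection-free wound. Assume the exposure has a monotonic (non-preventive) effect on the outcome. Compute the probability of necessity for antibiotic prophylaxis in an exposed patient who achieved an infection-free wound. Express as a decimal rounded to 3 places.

p₁ = 0.115, p₀ = 0.0462.
Under exogeneity and monotonicity, PN = (p₁ − p₀) / p₁.
PN = (0.115 − 0.0462) / 0.115 = 0.0688 / 0.115 ≈ 0.5983

PN ≈ 0.598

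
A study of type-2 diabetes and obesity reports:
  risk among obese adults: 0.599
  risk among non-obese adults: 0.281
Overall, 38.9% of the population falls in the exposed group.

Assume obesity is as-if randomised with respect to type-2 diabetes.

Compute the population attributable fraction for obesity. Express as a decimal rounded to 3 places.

Let p₁ = 0.599, p₀ = 0.281.
Overall risk P(Y=1) = π·p₁ + (1−π)·p₀ = 0.389×0.599 + 0.611×0.281 = 0.4047.
Under exogeneity, PAF = [P(Y=1) − p₀] / P(Y=1).
PAF = (0.4047 − 0.281) / 0.4047 ≈ 0.3057

PAF ≈ 0.306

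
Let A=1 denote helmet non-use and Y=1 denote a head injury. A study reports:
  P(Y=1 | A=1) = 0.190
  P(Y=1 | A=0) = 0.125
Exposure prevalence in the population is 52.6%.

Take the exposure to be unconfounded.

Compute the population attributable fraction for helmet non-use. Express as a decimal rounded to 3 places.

Let p₁ = 0.19, p₀ = 0.125.
Overall risk P(Y=1) = π·p₁ + (1−π)·p₀ = 0.526×0.19 + 0.474×0.125 = 0.15919.
Under exogeneity, PAF = [P(Y=1) − p₀] / P(Y=1).
PAF = (0.15919 − 0.125) / 0.15919 ≈ 0.2148

PAF ≈ 0.215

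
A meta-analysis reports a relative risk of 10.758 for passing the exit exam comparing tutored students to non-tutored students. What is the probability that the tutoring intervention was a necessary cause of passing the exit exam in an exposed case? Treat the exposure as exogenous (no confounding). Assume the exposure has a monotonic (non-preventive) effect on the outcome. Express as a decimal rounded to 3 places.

Under exogeneity and monotonicity, PN = (RR − 1) / RR = 1 − 1/RR.
PN = (10.758 − 1) / 10.758 = 9.758 / 10.758 ≈ 0.9070

PN ≈ 0.907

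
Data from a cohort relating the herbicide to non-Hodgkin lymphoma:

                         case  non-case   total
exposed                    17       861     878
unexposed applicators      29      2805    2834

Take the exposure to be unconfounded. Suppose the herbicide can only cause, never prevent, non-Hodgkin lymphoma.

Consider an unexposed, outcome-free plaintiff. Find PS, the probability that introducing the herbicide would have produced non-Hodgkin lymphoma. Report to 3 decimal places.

p₁ = P(outcome | exposed) = 17/878 = 0.019362
p₀ = P(outcome | unexposed) = 29/2834 = 0.010233
Under exogeneity and monotonicity, PS = (p₁ − p₀)/(1 − p₀).
PS = (0.019362 − 0.010233) / 0.98977 ≈ 0.0092

PS ≈ 0.009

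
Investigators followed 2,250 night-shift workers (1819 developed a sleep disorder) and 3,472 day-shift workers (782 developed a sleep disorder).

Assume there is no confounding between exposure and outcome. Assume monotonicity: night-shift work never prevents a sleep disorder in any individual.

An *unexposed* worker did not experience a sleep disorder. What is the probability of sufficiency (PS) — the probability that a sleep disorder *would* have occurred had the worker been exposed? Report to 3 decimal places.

PS ≈ 0.753

p₁ = P(outcome | exposed) = 1819/2250 = 0.80844
p₀ = P(outcome | unexposed) = 782/3472 = 0.22523
Under exogeneity and monotonicity, PS = (p₁ − p₀) / (1 − p₀).
PS = (0.80844 − 0.22523) / (1 − 0.22523) = 0.58321 / 0.77477 ≈ 0.7528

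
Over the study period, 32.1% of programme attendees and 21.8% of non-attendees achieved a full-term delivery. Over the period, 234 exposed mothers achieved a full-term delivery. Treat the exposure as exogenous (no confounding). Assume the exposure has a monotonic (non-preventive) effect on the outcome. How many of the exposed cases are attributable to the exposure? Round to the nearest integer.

p₁ = 0.321, p₀ = 0.218.
PN = (p₁ − p₀)/p₁ = (0.321 − 0.218) / 0.321 ≈ 0.32087.
Attributable cases ≈ PN × (exposed cases) = 0.32087 × 234 ≈ 75.08.

about 75 cases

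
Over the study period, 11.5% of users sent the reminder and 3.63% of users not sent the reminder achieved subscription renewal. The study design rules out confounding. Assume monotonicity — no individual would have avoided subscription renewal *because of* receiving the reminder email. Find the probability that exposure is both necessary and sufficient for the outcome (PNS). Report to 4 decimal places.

PNS ≈ 0.0787

p₁ = 0.115, p₀ = 0.0363.
Under exogeneity and monotonicity, PNS = p₁ − p₀.
PNS = 0.115 − 0.0363 = 0.0787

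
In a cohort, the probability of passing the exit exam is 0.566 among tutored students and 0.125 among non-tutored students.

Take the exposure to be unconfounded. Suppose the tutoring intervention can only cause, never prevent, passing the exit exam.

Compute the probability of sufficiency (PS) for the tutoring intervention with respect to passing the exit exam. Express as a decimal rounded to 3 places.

PS ≈ 0.504

Let p₁ = 0.566, p₀ = 0.125.
Under exogeneity and monotonicity, PS = (p₁ − p₀) / (1 − p₀).
PS = (0.566 − 0.125) / (1 − 0.125) = 0.441 / 0.875 ≈ 0.5040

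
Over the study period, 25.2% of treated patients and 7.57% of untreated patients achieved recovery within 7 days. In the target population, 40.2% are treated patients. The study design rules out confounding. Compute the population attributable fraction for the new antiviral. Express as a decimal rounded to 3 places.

PAF ≈ 0.484

p₁ = 0.252, p₀ = 0.0757.
Overall risk P(Y=1) = π·p₁ + (1−π)·p₀ = 0.402×0.252 + 0.598×0.0757 = 0.14657.
Under exogeneity, PAF = [P(Y=1) − p₀] / P(Y=1).
PAF = (0.14657 − 0.0757) / 0.14657 ≈ 0.4835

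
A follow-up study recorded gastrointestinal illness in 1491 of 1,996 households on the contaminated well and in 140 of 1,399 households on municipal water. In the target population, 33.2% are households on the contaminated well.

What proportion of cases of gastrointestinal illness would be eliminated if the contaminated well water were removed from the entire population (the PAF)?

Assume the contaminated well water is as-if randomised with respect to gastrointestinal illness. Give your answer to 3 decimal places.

PAF ≈ 0.682

p₁ = P(outcome | exposed) = 1491/1996 = 0.74699
p₀ = P(outcome | unexposed) = 140/1399 = 0.10007
Overall risk P(Y=1) = π·p₁ + (1−π)·p₀ = 0.332×0.74699 + 0.668×0.10007 = 0.31485.
Under exogeneity, PAF = [P(Y=1) − p₀] / P(Y=1).
PAF = (0.31485 − 0.10007) / 0.31485 ≈ 0.6822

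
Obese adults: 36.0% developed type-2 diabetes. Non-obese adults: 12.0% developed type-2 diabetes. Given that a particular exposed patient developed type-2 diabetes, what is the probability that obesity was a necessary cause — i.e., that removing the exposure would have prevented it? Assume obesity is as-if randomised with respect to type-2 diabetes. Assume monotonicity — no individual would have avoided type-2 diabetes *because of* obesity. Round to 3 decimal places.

p₁ = 0.36, p₀ = 0.12.
Under exogeneity and monotonicity, PN = (p₁ − p₀) / p₁.
PN = (0.36 − 0.12) / 0.36 = 0.24 / 0.36 ≈ 0.6667

PN ≈ 0.667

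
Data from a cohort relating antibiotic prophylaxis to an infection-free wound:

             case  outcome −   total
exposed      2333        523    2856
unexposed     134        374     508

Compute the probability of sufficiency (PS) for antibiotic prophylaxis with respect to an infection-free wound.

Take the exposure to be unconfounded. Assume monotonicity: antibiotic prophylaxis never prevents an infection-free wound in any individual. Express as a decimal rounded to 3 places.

PS ≈ 0.751

p₁ = P(outcome | exposed) = 2333/2856 = 0.81688
p₀ = P(outcome | unexposed) = 134/508 = 0.26378
Under exogeneity and monotonicity, PS = (p₁ − p₀)/(1 − p₀).
PS = (0.81688 − 0.26378) / 0.73622 ≈ 0.7513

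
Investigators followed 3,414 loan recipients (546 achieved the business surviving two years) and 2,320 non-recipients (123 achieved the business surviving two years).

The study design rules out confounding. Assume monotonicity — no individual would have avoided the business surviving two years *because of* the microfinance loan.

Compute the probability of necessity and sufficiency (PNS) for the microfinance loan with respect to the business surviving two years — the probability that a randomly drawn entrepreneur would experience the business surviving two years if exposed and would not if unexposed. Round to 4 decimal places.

PNS ≈ 0.1069

p₁ = P(outcome | exposed) = 546/3414 = 0.15993
p₀ = P(outcome | unexposed) = 123/2320 = 0.053017
Under exogeneity and monotonicity, PNS = p₁ − p₀.
PNS = 0.15993 − 0.053017 = 0.10691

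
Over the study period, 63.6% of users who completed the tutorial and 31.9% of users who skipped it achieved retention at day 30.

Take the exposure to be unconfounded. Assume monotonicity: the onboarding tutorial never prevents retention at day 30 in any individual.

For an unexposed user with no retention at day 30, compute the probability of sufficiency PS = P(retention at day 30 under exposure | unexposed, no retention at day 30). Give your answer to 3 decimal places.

p₁ = 0.636, p₀ = 0.319.
Under exogeneity and monotonicity, PS = (p₁ − p₀) / (1 − p₀).
PS = (0.636 − 0.319) / (1 − 0.319) = 0.317 / 0.681 ≈ 0.4655

PS ≈ 0.465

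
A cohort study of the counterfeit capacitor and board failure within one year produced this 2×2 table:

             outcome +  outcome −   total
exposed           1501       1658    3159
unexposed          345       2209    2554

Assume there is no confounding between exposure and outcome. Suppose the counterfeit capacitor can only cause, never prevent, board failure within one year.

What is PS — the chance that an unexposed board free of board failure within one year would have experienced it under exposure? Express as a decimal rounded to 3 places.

PS ≈ 0.393

p₁ = P(outcome | exposed) = 1501/3159 = 0.47515
p₀ = P(outcome | unexposed) = 345/2554 = 0.13508
Under exogeneity and monotonicity, PS = (p₁ − p₀)/(1 − p₀).
PS = (0.47515 − 0.13508) / 0.86492 ≈ 0.3932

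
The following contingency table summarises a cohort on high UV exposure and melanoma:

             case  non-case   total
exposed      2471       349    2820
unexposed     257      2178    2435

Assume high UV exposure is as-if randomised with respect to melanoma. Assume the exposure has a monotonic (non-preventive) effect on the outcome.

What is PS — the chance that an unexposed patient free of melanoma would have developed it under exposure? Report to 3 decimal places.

PS ≈ 0.862

p₁ = P(outcome | exposed) = 2471/2820 = 0.87624
p₀ = P(outcome | unexposed) = 257/2435 = 0.10554
Under exogeneity and monotonicity, PS = (p₁ − p₀)/(1 − p₀).
PS = (0.87624 − 0.10554) / 0.89446 ≈ 0.8616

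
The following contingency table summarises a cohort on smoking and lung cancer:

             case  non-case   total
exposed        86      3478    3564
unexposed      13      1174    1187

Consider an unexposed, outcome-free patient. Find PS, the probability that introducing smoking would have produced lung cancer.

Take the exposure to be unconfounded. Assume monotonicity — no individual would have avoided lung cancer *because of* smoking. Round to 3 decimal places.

p₁ = P(outcome | exposed) = 86/3564 = 0.02413
p₀ = P(outcome | unexposed) = 13/1187 = 0.010952
Under exogeneity and monotonicity, PS = (p₁ − p₀) / (1 − p₀).
PS = (0.02413 − 0.010952) / (1 − 0.010952) = 0.013178 / 0.98905 ≈ 0.0133

PS ≈ 0.013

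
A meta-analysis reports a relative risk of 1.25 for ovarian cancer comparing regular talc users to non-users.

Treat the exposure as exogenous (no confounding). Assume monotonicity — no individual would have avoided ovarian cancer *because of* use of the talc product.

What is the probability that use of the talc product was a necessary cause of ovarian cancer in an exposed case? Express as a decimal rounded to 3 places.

PN ≈ 0.200

Under exogeneity and monotonicity, PN = (RR − 1) / RR = 1 − 1/RR.
PN = (1.25 − 1) / 1.25 = 0.25 / 1.25 ≈ 0.2000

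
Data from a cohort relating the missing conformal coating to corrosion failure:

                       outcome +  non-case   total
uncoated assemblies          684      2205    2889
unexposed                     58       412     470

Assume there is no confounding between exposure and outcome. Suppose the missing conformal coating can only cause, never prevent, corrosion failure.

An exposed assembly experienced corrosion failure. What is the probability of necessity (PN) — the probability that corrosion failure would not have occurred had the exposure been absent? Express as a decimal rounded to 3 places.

p₁ = P(outcome | exposed) = 684/2889 = 0.23676
p₀ = P(outcome | unexposed) = 58/470 = 0.1234
Under exogeneity and monotonicity, PN = (p₁ − p₀) / p₁.
PN = (0.23676 − 0.1234) / 0.23676 = 0.11336 / 0.23676 ≈ 0.4788

PN ≈ 0.479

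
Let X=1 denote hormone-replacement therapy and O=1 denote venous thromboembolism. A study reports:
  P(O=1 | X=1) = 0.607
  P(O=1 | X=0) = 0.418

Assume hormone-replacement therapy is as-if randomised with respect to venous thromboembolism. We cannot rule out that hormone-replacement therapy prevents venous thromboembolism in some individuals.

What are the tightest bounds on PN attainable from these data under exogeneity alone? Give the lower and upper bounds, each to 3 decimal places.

0.311 ≤ PN ≤ 0.959

Let p₁ = 0.607, p₀ = 0.418.
Under exogeneity alone the bounds on PN are max{0,(p₁−p₀)/p₁} ≤ PN ≤ min{1,(1−p₀)/p₁}.
  lower = (p₁ − p₀)/p₁ = 0.189 / 0.607 ≈ 0.3114
  upper = min{1, (1 − p₀)/p₁} = 0.582 / 0.607 ≈ 0.9588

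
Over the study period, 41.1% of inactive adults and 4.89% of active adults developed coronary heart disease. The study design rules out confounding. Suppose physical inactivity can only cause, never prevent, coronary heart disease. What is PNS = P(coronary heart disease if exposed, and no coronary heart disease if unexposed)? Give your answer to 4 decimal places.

PNS ≈ 0.3621

p₁ = 0.411, p₀ = 0.0489.
Under exogeneity and monotonicity, PNS = p₁ − p₀.
PNS = 0.411 − 0.0489 = 0.3621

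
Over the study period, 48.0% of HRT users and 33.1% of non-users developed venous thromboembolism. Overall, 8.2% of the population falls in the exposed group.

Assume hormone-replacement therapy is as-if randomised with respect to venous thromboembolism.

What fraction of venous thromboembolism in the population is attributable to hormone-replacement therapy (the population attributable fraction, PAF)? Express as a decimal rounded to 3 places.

p₁ = 0.48, p₀ = 0.331.
Overall risk P(Y=1) = π·p₁ + (1−π)·p₀ = 0.082×0.48 + 0.918×0.331 = 0.34322.
Under exogeneity, PAF = [P(Y=1) − p₀] / P(Y=1).
PAF = (0.34322 − 0.331) / 0.34322 ≈ 0.0356

PAF ≈ 0.036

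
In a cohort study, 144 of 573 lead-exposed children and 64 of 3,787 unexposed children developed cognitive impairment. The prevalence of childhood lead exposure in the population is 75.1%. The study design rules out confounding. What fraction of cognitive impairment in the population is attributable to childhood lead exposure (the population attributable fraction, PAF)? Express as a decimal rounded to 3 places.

p₁ = P(outcome | exposed) = 144/573 = 0.25131
p₀ = P(outcome | unexposed) = 64/3787 = 0.0169
Overall risk P(Y=1) = π·p₁ + (1−π)·p₀ = 0.751×0.25131 + 0.249×0.0169 = 0.19294.
Under exogeneity, PAF = [P(Y=1) − p₀] / P(Y=1).
PAF = (0.19294 − 0.0169) / 0.19294 ≈ 0.9124

PAF ≈ 0.912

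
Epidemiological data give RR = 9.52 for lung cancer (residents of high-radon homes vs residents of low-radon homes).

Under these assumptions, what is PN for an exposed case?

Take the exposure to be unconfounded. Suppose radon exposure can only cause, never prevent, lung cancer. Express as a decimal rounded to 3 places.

Under exogeneity and monotonicity, PN = (RR − 1) / RR = 1 − 1/RR.
PN = (9.52 − 1) / 9.52 = 8.52 / 9.52 ≈ 0.8950

PN ≈ 0.895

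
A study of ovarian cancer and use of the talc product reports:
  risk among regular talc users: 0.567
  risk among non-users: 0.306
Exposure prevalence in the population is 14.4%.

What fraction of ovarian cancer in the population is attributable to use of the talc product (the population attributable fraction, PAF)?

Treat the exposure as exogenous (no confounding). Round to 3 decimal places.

PAF ≈ 0.109

Let p₁ = 0.567, p₀ = 0.306.
Overall risk P(Y=1) = π·p₁ + (1−π)·p₀ = 0.144×0.567 + 0.856×0.306 = 0.34358.
Under exogeneity, PAF = [P(Y=1) − p₀] / P(Y=1).
PAF = (0.34358 − 0.306) / 0.34358 ≈ 0.1094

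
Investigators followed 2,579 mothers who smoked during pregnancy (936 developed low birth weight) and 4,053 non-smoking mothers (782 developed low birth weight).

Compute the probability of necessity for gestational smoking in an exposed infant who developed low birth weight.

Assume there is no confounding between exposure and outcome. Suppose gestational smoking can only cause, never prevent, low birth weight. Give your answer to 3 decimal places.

p₁ = P(outcome | exposed) = 936/2579 = 0.36293
p₀ = P(outcome | unexposed) = 782/4053 = 0.19294
Under exogeneity and monotonicity, PN = (p₁ − p₀) / p₁.
PN = (0.36293 − 0.19294) / 0.36293 = 0.16999 / 0.36293 ≈ 0.4684

PN ≈ 0.468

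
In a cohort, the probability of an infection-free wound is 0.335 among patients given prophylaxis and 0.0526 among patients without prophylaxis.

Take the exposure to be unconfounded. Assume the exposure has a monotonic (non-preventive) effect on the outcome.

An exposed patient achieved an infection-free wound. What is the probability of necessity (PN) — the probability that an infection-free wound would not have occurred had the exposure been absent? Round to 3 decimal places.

Let p₁ = 0.335, p₀ = 0.0526.
Under exogeneity and monotonicity, PN = (p₁ − p₀) / p₁.
PN = (0.335 − 0.0526) / 0.335 = 0.2824 / 0.335 ≈ 0.8430

PN ≈ 0.843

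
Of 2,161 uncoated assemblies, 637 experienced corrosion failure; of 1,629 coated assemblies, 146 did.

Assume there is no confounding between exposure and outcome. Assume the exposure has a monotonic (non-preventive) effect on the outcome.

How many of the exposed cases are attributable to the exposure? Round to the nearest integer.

about 443 cases

p₁ = P(outcome | exposed) = 637/2161 = 0.29477
p₀ = P(outcome | unexposed) = 146/1629 = 0.089626
PN = (p₁ − p₀)/p₁ = (0.29477 − 0.089626) / 0.29477 ≈ 0.69595.
Attributable cases ≈ PN × (exposed cases) = 0.69595 × 637 ≈ 443.32.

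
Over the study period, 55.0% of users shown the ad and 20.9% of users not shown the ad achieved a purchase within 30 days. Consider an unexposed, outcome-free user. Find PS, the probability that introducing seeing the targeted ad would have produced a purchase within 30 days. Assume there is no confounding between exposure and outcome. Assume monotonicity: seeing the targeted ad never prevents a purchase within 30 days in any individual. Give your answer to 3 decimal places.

PS ≈ 0.431

p₁ = 0.55, p₀ = 0.209.
Under exogeneity and monotonicity, PS = (p₁ − p₀) / (1 − p₀).
PS = (0.55 − 0.209) / (1 − 0.209) = 0.341 / 0.791 ≈ 0.4311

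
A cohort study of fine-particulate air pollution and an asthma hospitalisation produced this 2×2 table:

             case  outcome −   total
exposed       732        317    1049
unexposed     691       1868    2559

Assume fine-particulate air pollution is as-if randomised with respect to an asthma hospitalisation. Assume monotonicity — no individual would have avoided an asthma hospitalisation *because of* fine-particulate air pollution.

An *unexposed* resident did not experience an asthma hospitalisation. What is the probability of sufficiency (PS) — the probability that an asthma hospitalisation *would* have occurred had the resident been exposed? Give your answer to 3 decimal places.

PS ≈ 0.586

p₁ = P(outcome | exposed) = 732/1049 = 0.69781
p₀ = P(outcome | unexposed) = 691/2559 = 0.27003
Under exogeneity and monotonicity, PS = (p₁ − p₀) / (1 − p₀).
PS = (0.69781 − 0.27003) / (1 − 0.27003) = 0.42778 / 0.72997 ≈ 0.5860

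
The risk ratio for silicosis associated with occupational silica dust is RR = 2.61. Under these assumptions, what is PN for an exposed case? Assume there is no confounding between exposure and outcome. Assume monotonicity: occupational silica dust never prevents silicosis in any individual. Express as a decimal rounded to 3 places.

PN ≈ 0.617

Under exogeneity and monotonicity, PN = (RR − 1) / RR = 1 − 1/RR.
PN = (2.61 − 1) / 2.61 = 1.61 / 2.61 ≈ 0.6169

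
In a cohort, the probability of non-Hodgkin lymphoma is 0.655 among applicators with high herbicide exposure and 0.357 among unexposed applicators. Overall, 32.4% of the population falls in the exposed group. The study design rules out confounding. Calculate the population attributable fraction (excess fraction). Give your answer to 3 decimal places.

PAF ≈ 0.213

Let p₁ = 0.655, p₀ = 0.357.
Overall risk P(Y=1) = π·p₁ + (1−π)·p₀ = 0.324×0.655 + 0.676×0.357 = 0.45355.
Under exogeneity, PAF = [P(Y=1) − p₀] / P(Y=1).
PAF = (0.45355 − 0.357) / 0.45355 ≈ 0.2129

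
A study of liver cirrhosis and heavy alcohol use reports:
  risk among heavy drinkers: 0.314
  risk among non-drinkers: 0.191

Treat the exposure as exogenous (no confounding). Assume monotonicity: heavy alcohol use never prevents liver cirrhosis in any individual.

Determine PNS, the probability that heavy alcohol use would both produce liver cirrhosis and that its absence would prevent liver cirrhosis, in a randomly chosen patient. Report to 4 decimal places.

Let p₁ = 0.314, p₀ = 0.191.
Under exogeneity and monotonicity, PNS = p₁ − p₀.
PNS = 0.314 − 0.191 = 0.123

PNS ≈ 0.1230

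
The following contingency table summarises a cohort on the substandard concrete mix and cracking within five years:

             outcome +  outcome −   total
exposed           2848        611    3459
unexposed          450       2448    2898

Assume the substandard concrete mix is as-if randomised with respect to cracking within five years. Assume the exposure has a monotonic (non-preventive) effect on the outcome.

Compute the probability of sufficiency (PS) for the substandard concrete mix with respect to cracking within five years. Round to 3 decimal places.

PS ≈ 0.791

p₁ = P(outcome | exposed) = 2848/3459 = 0.82336
p₀ = P(outcome | unexposed) = 450/2898 = 0.15528
Under exogeneity and monotonicity, PS = (p₁ − p₀)/(1 − p₀).
PS = (0.82336 − 0.15528) / 0.84472 ≈ 0.7909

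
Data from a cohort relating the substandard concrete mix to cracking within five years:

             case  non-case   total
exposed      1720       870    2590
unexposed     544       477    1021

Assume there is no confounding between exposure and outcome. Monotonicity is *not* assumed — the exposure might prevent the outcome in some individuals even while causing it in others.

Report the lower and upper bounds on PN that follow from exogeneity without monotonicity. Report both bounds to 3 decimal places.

p₁ = P(outcome | exposed) = 1720/2590 = 0.66409
p₀ = P(outcome | unexposed) = 544/1021 = 0.53281
Under exogeneity alone the bounds on PN are max{0,(p₁−p₀)/p₁} ≤ PN ≤ min{1,(1−p₀)/p₁}.
  lower = (p₁ − p₀)/p₁ = 0.13128 / 0.66409 ≈ 0.1977
  upper = min{1, (1 − p₀)/p₁} = 0.46719 / 0.66409 ≈ 0.7035

0.198 ≤ PN ≤ 0.703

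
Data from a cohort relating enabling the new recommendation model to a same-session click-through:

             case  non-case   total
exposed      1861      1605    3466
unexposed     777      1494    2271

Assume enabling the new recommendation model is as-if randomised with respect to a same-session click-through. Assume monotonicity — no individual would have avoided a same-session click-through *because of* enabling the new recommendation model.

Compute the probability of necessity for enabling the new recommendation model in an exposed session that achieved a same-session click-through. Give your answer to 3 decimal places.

p₁ = P(outcome | exposed) = 1861/3466 = 0.53693
p₀ = P(outcome | unexposed) = 777/2271 = 0.34214
Under exogeneity and monotonicity, PN = (p₁ − p₀) / p₁.
PN = (0.53693 − 0.34214) / 0.53693 = 0.19479 / 0.53693 ≈ 0.3628

PN ≈ 0.363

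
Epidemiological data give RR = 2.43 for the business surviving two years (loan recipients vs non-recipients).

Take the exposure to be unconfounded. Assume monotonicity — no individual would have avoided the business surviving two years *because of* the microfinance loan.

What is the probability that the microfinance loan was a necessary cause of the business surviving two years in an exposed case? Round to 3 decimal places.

Under exogeneity and monotonicity, PN = (RR − 1) / RR = 1 − 1/RR.
PN = (2.43 − 1) / 2.43 = 1.43 / 2.43 ≈ 0.5885

PN ≈ 0.588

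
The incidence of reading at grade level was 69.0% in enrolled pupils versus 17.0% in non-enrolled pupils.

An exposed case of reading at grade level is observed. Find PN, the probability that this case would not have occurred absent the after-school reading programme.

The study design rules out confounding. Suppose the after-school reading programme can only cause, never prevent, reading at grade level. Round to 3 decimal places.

PN ≈ 0.754

p₁ = 0.69, p₀ = 0.17.
Under exogeneity and monotonicity, PN = (p₁ − p₀) / p₁.
PN = (0.69 − 0.17) / 0.69 = 0.52 / 0.69 ≈ 0.7536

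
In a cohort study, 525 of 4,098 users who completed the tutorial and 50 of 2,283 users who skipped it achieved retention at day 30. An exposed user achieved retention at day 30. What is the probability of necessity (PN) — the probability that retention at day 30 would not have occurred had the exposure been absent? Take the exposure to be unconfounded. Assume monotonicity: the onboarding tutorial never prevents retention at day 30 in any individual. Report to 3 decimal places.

p₁ = P(outcome | exposed) = 525/4098 = 0.12811
p₀ = P(outcome | unexposed) = 50/2283 = 0.021901
Under exogeneity and monotonicity, PN = (p₁ − p₀) / p₁.
PN = (0.12811 − 0.021901) / 0.12811 = 0.10621 / 0.12811 ≈ 0.8290

PN ≈ 0.829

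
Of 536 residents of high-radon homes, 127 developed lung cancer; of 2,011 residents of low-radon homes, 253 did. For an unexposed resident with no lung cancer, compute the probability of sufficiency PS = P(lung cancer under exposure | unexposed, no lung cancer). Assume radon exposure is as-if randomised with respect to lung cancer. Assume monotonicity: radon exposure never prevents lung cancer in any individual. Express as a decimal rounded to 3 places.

PS ≈ 0.127

p₁ = P(outcome | exposed) = 127/536 = 0.23694
p₀ = P(outcome | unexposed) = 253/2011 = 0.12581
Under exogeneity and monotonicity, PS = (p₁ − p₀) / (1 − p₀).
PS = (0.23694 − 0.12581) / (1 − 0.12581) = 0.11113 / 0.87419 ≈ 0.1271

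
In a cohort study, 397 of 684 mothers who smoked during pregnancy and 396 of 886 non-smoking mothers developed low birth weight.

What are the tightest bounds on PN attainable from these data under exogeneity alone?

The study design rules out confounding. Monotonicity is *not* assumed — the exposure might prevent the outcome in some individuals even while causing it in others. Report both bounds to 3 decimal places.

0.230 ≤ PN ≤ 0.953

p₁ = P(outcome | exposed) = 397/684 = 0.58041
p₀ = P(outcome | unexposed) = 396/886 = 0.44695
Under exogeneity alone the bounds on PN are max{0,(p₁−p₀)/p₁} ≤ PN ≤ min{1,(1−p₀)/p₁}.
  lower = (p₁ − p₀)/p₁ = 0.13346 / 0.58041 ≈ 0.2299
  upper = min{1, (1 − p₀)/p₁} = 0.55305 / 0.58041 ≈ 0.9529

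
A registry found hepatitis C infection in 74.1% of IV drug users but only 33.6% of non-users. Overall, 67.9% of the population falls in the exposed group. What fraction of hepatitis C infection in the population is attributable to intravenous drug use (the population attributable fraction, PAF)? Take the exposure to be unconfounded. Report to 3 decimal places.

p₁ = 0.741, p₀ = 0.336.
Overall risk P(Y=1) = π·p₁ + (1−π)·p₀ = 0.679×0.741 + 0.321×0.336 = 0.61099.
Under exogeneity, PAF = [P(Y=1) − p₀] / P(Y=1).
PAF = (0.61099 − 0.336) / 0.61099 ≈ 0.4501

PAF ≈ 0.450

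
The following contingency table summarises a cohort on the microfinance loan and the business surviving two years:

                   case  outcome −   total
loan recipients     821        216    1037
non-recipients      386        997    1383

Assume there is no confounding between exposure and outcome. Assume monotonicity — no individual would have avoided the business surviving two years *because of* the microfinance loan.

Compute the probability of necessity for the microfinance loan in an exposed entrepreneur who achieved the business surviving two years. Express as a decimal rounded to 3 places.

p₁ = P(outcome | exposed) = 821/1037 = 0.79171
p₀ = P(outcome | unexposed) = 386/1383 = 0.2791
Under exogeneity and monotonicity, PN = (p₁ − p₀) / p₁.
PN = (0.79171 − 0.2791) / 0.79171 = 0.5126 / 0.79171 ≈ 0.6475

PN ≈ 0.647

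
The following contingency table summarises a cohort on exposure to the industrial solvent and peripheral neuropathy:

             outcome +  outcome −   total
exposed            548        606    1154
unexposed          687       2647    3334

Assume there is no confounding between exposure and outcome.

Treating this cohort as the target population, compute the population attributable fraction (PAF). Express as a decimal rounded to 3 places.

PAF ≈ 0.251

p₁ = P(outcome | exposed) = 548/1154 = 0.47487
p₀ = P(outcome | unexposed) = 687/3334 = 0.20606
Exposure prevalence π = 1154/4488 = 0.25713; overall risk P(Y=1) = 0.27518.
Under exogeneity, PAF = [P(Y=1) − p₀]/P(Y=1).
PAF = (0.27518 − 0.20606) / 0.27518 ≈ 0.2512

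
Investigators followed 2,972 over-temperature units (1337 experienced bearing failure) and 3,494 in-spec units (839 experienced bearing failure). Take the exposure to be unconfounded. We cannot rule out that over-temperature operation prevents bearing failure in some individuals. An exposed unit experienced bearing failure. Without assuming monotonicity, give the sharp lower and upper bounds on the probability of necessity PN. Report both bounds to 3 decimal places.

p₁ = P(outcome | exposed) = 1337/2972 = 0.44987
p₀ = P(outcome | unexposed) = 839/3494 = 0.24013
Under exogeneity alone the bounds on PN are max{0,(p₁−p₀)/p₁} ≤ PN ≤ min{1,(1−p₀)/p₁}.
  lower = (p₁ − p₀)/p₁ = 0.20974 / 0.44987 ≈ 0.4662
  upper = min{1, (1 − p₀)/p₁} = 0.75987 / 0.44987 ≈ 1.6891 → capped at 1

0.466 ≤ PN ≤ 1.000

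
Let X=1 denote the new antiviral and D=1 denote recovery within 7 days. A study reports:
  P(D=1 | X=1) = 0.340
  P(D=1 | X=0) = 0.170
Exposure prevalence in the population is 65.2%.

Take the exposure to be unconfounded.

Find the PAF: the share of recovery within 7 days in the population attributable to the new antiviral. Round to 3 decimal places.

Let p₁ = 0.34, p₀ = 0.17.
Overall risk P(Y=1) = π·p₁ + (1−π)·p₀ = 0.652×0.34 + 0.348×0.17 = 0.28084.
Under exogeneity, PAF = [P(Y=1) − p₀] / P(Y=1).
PAF = (0.28084 − 0.17) / 0.28084 ≈ 0.3947

PAF ≈ 0.395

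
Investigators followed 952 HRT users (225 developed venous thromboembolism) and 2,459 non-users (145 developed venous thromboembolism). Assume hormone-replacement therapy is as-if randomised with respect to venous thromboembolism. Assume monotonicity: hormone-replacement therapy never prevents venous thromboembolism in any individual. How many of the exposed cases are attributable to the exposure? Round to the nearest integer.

about 169 cases

p₁ = P(outcome | exposed) = 225/952 = 0.23634
p₀ = P(outcome | unexposed) = 145/2459 = 0.058967
PN = (p₁ − p₀)/p₁ = (0.23634 − 0.058967) / 0.23634 ≈ 0.75050.
Attributable cases ≈ PN × (exposed cases) = 0.75050 × 225 ≈ 168.86.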